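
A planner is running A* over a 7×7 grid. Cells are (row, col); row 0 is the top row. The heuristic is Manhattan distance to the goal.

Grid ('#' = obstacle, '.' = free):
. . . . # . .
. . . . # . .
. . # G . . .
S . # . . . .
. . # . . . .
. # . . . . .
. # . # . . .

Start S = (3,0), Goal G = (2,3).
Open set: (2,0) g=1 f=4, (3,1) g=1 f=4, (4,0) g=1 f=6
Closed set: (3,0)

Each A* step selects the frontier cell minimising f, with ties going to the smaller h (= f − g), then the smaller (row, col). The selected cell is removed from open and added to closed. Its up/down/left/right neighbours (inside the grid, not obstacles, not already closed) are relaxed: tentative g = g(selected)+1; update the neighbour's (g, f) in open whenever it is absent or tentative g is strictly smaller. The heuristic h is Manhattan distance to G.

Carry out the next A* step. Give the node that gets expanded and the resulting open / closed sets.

expanded=(2,0); open=[(1,0) g=2 f=6, (2,1) g=2 f=4, (3,1) g=1 f=4, (4,0) g=1 f=6]; closed=[(2,0), (3,0)]

step 1: expand (2,0) (f=4, h=3) → closed; open now [(1,0) g=2 f=6, (2,1) g=2 f=4, (3,1) g=1 f=4, (4,0) g=1 f=6]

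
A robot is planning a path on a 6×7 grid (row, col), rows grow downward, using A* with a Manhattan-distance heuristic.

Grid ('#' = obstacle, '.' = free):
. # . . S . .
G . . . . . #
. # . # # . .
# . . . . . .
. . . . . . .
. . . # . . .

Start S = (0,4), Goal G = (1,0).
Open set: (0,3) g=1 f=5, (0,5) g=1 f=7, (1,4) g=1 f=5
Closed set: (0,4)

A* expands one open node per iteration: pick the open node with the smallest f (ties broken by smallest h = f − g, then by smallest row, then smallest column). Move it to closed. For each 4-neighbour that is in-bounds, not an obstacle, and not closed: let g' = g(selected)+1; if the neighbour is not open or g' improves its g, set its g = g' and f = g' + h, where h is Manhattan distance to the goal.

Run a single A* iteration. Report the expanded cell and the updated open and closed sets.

expanded=(0,3); open=[(0,2) g=2 f=5, (0,5) g=1 f=7, (1,3) g=2 f=5, (1,4) g=1 f=5]; closed=[(0,3), (0,4)]

step 1: expand (0,3) (f=5, h=4) → closed; open now [(0,2) g=2 f=5, (0,5) g=1 f=7, (1,3) g=2 f=5, (1,4) g=1 f=5]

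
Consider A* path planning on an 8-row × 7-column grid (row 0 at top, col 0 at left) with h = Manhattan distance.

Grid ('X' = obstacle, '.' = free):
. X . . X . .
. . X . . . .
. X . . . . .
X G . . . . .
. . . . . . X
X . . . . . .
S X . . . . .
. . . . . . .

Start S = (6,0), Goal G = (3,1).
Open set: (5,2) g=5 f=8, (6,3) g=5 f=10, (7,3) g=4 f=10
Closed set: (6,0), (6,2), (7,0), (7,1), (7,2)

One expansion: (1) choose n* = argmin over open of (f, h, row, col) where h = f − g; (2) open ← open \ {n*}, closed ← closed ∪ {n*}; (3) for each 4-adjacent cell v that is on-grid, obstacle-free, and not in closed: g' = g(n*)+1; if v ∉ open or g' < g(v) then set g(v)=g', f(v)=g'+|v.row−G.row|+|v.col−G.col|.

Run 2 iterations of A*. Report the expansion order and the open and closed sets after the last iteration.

order=[(5,2) → (4,2)]; open=[(3,2) g=7 f=8, (4,1) g=7 f=8, (4,3) g=7 f=10, (5,1) g=6 f=8, (5,3) g=6 f=10, (6,3) g=5 f=10, (7,3) g=4 f=10]; closed=[(4,2), (5,2), (6,0), (6,2), (7,0), (7,1), (7,2)]

step 1: expand (5,2) (f=8, h=3) → closed; open now [(4,2) g=6 f=8, (5,1) g=6 f=8, (5,3) g=6 f=10, (6,3) g=5 f=10, (7,3) g=4 f=10]
step 2: expand (4,2) (f=8, h=2) → closed; open now [(3,2) g=7 f=8, (4,1) g=7 f=8, (4,3) g=7 f=10, (5,1) g=6 f=8, (5,3) g=6 f=10, (6,3) g=5 f=10, (7,3) g=4 f=10]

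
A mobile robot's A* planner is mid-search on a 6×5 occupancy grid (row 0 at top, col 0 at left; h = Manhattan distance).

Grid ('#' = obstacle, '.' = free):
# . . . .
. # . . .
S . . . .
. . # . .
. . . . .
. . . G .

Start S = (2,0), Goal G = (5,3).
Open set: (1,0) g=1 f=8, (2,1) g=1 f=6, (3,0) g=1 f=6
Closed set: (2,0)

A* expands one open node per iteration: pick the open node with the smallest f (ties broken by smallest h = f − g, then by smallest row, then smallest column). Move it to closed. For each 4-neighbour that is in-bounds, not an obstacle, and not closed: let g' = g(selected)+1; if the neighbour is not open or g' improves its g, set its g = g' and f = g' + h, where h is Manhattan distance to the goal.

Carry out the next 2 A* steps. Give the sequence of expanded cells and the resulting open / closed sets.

step 1: expand (2,1) (f=6, h=5) → closed; open now [(1,0) g=1 f=8, (2,2) g=2 f=6, (3,0) g=1 f=6, (3,1) g=2 f=6]
step 2: expand (2,2) (f=6, h=4) → closed; open now [(1,0) g=1 f=8, (1,2) g=3 f=8, (2,3) g=3 f=6, (3,0) g=1 f=6, (3,1) g=2 f=6]

order=[(2,1) → (2,2)]; open=[(1,0) g=1 f=8, (1,2) g=3 f=8, (2,3) g=3 f=6, (3,0) g=1 f=6, (3,1) g=2 f=6]; closed=[(2,0), (2,1), (2,2)]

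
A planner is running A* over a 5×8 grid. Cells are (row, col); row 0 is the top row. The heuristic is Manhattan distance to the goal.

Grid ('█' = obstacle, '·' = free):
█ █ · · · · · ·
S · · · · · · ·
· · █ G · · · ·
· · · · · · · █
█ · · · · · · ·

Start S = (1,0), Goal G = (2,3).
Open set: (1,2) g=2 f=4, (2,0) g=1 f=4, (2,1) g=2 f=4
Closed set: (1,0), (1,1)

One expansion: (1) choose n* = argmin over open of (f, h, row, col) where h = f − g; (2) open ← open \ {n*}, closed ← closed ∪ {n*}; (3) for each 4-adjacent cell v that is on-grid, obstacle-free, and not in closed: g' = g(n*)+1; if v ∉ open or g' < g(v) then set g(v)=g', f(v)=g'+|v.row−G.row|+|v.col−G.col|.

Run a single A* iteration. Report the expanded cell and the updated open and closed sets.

step 1: expand (1,2) (f=4, h=2) → closed; open now [(0,2) g=3 f=6, (1,3) g=3 f=4, (2,0) g=1 f=4, (2,1) g=2 f=4]

expanded=(1,2); open=[(0,2) g=3 f=6, (1,3) g=3 f=4, (2,0) g=1 f=4, (2,1) g=2 f=4]; closed=[(1,0), (1,1), (1,2)]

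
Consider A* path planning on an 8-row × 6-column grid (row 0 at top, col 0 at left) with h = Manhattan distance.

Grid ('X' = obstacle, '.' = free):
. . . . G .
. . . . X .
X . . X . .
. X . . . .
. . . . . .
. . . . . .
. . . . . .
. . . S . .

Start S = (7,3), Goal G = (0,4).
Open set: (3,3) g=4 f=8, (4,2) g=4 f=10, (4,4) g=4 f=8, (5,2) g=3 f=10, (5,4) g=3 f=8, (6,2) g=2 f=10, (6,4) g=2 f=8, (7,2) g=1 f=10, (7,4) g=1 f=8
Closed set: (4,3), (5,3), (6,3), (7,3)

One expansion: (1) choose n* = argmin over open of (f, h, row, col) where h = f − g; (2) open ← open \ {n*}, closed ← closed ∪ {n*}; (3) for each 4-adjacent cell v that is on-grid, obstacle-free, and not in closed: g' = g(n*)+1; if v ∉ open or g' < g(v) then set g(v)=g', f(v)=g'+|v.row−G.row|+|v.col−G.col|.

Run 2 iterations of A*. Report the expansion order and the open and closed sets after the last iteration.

step 1: expand (3,3) (f=8, h=4) → closed; open now [(3,2) g=5 f=10, (3,4) g=5 f=8, (4,2) g=4 f=10, (4,4) g=4 f=8, (5,2) g=3 f=10, (5,4) g=3 f=8, (6,2) g=2 f=10, (6,4) g=2 f=8, (7,2) g=1 f=10, (7,4) g=1 f=8]
step 2: expand (3,4) (f=8, h=3) → closed; open now [(2,4) g=6 f=8, (3,2) g=5 f=10, (3,5) g=6 f=10, (4,2) g=4 f=10, (4,4) g=4 f=8, (5,2) g=3 f=10, (5,4) g=3 f=8, (6,2) g=2 f=10, (6,4) g=2 f=8, (7,2) g=1 f=10, (7,4) g=1 f=8]

order=[(3,3) → (3,4)]; open=[(2,4) g=6 f=8, (3,2) g=5 f=10, (3,5) g=6 f=10, (4,2) g=4 f=10, (4,4) g=4 f=8, (5,2) g=3 f=10, (5,4) g=3 f=8, (6,2) g=2 f=10, (6,4) g=2 f=8, (7,2) g=1 f=10, (7,4) g=1 f=8]; closed=[(3,3), (3,4), (4,3), (5,3), (6,3), (7,3)]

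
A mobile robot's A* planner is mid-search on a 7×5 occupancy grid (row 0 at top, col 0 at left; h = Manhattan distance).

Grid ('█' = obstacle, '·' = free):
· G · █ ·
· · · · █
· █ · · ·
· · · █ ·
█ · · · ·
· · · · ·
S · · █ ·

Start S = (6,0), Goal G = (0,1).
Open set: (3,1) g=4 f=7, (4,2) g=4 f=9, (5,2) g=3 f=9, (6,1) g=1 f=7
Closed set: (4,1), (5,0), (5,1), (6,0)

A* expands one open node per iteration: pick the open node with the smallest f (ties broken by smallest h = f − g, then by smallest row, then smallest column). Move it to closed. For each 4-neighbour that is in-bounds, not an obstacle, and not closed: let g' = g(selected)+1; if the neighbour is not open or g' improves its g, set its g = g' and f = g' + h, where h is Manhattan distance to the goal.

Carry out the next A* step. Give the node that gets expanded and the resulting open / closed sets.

step 1: expand (3,1) (f=7, h=3) → closed; open now [(3,0) g=5 f=9, (3,2) g=5 f=9, (4,2) g=4 f=9, (5,2) g=3 f=9, (6,1) g=1 f=7]

expanded=(3,1); open=[(3,0) g=5 f=9, (3,2) g=5 f=9, (4,2) g=4 f=9, (5,2) g=3 f=9, (6,1) g=1 f=7]; closed=[(3,1), (4,1), (5,0), (5,1), (6,0)]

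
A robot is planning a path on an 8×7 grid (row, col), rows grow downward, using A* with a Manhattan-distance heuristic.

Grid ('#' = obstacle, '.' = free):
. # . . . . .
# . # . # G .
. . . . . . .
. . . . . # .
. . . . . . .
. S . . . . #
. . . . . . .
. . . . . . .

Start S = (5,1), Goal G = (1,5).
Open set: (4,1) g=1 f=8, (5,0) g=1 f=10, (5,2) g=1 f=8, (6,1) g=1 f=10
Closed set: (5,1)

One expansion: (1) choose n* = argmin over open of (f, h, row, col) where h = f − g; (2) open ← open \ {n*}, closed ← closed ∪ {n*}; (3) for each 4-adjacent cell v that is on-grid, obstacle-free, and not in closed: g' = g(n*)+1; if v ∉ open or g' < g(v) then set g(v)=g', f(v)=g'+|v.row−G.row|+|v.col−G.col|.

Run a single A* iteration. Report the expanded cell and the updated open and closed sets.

expanded=(4,1); open=[(3,1) g=2 f=8, (4,0) g=2 f=10, (4,2) g=2 f=8, (5,0) g=1 f=10, (5,2) g=1 f=8, (6,1) g=1 f=10]; closed=[(4,1), (5,1)]

step 1: expand (4,1) (f=8, h=7) → closed; open now [(3,1) g=2 f=8, (4,0) g=2 f=10, (4,2) g=2 f=8, (5,0) g=1 f=10, (5,2) g=1 f=8, (6,1) g=1 f=10]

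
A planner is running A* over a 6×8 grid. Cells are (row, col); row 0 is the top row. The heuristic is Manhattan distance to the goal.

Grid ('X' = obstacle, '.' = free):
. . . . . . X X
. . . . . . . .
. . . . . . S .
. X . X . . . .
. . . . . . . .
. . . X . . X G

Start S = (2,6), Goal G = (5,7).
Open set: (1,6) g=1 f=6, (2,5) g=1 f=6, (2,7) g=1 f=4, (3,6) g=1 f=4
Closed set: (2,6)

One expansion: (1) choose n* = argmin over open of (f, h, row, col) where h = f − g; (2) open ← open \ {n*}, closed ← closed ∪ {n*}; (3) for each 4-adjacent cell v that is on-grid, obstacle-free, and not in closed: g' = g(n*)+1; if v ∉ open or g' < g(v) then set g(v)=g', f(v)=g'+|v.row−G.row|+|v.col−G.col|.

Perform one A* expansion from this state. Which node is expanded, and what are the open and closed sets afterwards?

expanded=(2,7); open=[(1,6) g=1 f=6, (1,7) g=2 f=6, (2,5) g=1 f=6, (3,6) g=1 f=4, (3,7) g=2 f=4]; closed=[(2,6), (2,7)]

step 1: expand (2,7) (f=4, h=3) → closed; open now [(1,6) g=1 f=6, (1,7) g=2 f=6, (2,5) g=1 f=6, (3,6) g=1 f=4, (3,7) g=2 f=4]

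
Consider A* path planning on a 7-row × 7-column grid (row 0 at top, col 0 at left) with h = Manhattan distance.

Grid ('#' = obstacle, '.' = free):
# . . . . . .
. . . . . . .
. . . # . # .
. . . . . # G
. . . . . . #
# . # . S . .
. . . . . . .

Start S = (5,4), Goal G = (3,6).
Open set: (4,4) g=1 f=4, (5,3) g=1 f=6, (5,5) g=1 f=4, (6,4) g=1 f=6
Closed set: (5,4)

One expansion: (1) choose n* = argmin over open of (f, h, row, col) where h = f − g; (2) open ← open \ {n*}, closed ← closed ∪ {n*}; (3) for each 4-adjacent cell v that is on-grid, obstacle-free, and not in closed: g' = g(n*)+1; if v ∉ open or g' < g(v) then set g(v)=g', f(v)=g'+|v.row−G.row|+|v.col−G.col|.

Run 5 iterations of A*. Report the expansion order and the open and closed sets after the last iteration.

step 1: expand (4,4) (f=4, h=3) → closed; open now [(3,4) g=2 f=4, (4,3) g=2 f=6, (4,5) g=2 f=4, (5,3) g=1 f=6, (5,5) g=1 f=4, (6,4) g=1 f=6]
step 2: expand (3,4) (f=4, h=2) → closed; open now [(2,4) g=3 f=6, (3,3) g=3 f=6, (4,3) g=2 f=6, (4,5) g=2 f=4, (5,3) g=1 f=6, (5,5) g=1 f=4, (6,4) g=1 f=6]
step 3: expand (4,5) (f=4, h=2) → closed; open now [(2,4) g=3 f=6, (3,3) g=3 f=6, (4,3) g=2 f=6, (5,3) g=1 f=6, (5,5) g=1 f=4, (6,4) g=1 f=6]
step 4: expand (5,5) (f=4, h=3) → closed; open now [(2,4) g=3 f=6, (3,3) g=3 f=6, (4,3) g=2 f=6, (5,3) g=1 f=6, (5,6) g=2 f=4, (6,4) g=1 f=6, (6,5) g=2 f=6]
step 5: expand (5,6) (f=4, h=2) → closed; open now [(2,4) g=3 f=6, (3,3) g=3 f=6, (4,3) g=2 f=6, (5,3) g=1 f=6, (6,4) g=1 f=6, (6,5) g=2 f=6, (6,6) g=3 f=6]

order=[(4,4) → (3,4) → (4,5) → (5,5) → (5,6)]; open=[(2,4) g=3 f=6, (3,3) g=3 f=6, (4,3) g=2 f=6, (5,3) g=1 f=6, (6,4) g=1 f=6, (6,5) g=2 f=6, (6,6) g=3 f=6]; closed=[(3,4), (4,4), (4,5), (5,4), (5,5), (5,6)]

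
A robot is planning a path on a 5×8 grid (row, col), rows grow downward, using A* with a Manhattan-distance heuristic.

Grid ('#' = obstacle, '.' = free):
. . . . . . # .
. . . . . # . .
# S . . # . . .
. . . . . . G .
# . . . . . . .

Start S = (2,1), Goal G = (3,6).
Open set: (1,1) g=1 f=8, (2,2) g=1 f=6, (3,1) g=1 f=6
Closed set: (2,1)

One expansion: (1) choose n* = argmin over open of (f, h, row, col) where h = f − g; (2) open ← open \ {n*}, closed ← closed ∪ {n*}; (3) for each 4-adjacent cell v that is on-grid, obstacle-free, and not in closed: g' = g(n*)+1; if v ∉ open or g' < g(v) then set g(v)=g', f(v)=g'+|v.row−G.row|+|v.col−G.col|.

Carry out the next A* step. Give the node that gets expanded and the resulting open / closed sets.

expanded=(2,2); open=[(1,1) g=1 f=8, (1,2) g=2 f=8, (2,3) g=2 f=6, (3,1) g=1 f=6, (3,2) g=2 f=6]; closed=[(2,1), (2,2)]

step 1: expand (2,2) (f=6, h=5) → closed; open now [(1,1) g=1 f=8, (1,2) g=2 f=8, (2,3) g=2 f=6, (3,1) g=1 f=6, (3,2) g=2 f=6]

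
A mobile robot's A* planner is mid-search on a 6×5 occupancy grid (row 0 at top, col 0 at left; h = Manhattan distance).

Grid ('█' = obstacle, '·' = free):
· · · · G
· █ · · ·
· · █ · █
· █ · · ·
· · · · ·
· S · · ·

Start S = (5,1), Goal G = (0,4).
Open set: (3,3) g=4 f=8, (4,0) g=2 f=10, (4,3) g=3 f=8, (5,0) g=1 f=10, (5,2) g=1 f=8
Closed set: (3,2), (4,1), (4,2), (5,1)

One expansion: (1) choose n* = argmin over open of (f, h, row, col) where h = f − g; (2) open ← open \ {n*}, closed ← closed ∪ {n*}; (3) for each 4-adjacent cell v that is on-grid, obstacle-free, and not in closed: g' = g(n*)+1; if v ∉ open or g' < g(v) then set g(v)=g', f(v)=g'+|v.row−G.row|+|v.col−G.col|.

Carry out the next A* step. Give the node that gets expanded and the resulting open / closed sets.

expanded=(3,3); open=[(2,3) g=5 f=8, (3,4) g=5 f=8, (4,0) g=2 f=10, (4,3) g=3 f=8, (5,0) g=1 f=10, (5,2) g=1 f=8]; closed=[(3,2), (3,3), (4,1), (4,2), (5,1)]

step 1: expand (3,3) (f=8, h=4) → closed; open now [(2,3) g=5 f=8, (3,4) g=5 f=8, (4,0) g=2 f=10, (4,3) g=3 f=8, (5,0) g=1 f=10, (5,2) g=1 f=8]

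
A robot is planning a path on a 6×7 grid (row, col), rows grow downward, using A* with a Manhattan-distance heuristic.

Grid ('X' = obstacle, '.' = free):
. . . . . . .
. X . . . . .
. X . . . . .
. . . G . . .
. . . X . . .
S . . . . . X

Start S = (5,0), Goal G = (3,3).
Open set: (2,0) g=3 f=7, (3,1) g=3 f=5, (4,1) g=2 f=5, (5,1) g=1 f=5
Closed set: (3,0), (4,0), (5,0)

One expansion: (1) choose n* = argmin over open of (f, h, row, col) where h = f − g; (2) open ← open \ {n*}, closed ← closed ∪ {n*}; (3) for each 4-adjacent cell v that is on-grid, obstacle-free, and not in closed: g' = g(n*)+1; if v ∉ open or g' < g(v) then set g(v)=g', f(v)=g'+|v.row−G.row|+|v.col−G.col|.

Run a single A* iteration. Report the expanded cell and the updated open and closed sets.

expanded=(3,1); open=[(2,0) g=3 f=7, (3,2) g=4 f=5, (4,1) g=2 f=5, (5,1) g=1 f=5]; closed=[(3,0), (3,1), (4,0), (5,0)]

step 1: expand (3,1) (f=5, h=2) → closed; open now [(2,0) g=3 f=7, (3,2) g=4 f=5, (4,1) g=2 f=5, (5,1) g=1 f=5]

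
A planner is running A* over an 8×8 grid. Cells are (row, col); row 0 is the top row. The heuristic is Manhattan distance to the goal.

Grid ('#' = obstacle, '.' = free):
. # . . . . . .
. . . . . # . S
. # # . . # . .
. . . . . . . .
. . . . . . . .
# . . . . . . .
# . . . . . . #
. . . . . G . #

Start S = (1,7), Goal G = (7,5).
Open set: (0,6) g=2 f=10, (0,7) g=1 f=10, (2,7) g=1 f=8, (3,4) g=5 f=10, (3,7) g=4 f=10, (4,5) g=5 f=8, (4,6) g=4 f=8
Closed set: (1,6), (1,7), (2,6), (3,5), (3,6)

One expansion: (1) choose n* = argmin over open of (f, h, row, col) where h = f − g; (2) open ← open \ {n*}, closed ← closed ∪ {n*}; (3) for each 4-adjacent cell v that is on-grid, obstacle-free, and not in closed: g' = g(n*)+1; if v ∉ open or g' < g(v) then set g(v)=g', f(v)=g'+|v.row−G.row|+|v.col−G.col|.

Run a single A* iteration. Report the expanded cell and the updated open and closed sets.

expanded=(4,5); open=[(0,6) g=2 f=10, (0,7) g=1 f=10, (2,7) g=1 f=8, (3,4) g=5 f=10, (3,7) g=4 f=10, (4,4) g=6 f=10, (4,6) g=4 f=8, (5,5) g=6 f=8]; closed=[(1,6), (1,7), (2,6), (3,5), (3,6), (4,5)]

step 1: expand (4,5) (f=8, h=3) → closed; open now [(0,6) g=2 f=10, (0,7) g=1 f=10, (2,7) g=1 f=8, (3,4) g=5 f=10, (3,7) g=4 f=10, (4,4) g=6 f=10, (4,6) g=4 f=8, (5,5) g=6 f=8]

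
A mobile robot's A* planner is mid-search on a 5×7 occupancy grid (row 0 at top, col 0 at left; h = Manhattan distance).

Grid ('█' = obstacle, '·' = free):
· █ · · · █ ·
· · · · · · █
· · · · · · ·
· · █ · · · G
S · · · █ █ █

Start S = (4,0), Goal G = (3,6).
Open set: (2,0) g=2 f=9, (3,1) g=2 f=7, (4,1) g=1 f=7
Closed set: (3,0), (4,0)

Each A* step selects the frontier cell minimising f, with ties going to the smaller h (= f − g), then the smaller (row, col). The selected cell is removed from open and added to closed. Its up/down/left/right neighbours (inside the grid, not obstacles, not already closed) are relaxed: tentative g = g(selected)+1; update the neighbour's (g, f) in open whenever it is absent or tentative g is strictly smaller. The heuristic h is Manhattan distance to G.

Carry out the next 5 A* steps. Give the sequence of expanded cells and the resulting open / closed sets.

step 1: expand (3,1) (f=7, h=5) → closed; open now [(2,0) g=2 f=9, (2,1) g=3 f=9, (4,1) g=1 f=7]
step 2: expand (4,1) (f=7, h=6) → closed; open now [(2,0) g=2 f=9, (2,1) g=3 f=9, (4,2) g=2 f=7]
step 3: expand (4,2) (f=7, h=5) → closed; open now [(2,0) g=2 f=9, (2,1) g=3 f=9, (4,3) g=3 f=7]
step 4: expand (4,3) (f=7, h=4) → closed; open now [(2,0) g=2 f=9, (2,1) g=3 f=9, (3,3) g=4 f=7]
step 5: expand (3,3) (f=7, h=3) → closed; open now [(2,0) g=2 f=9, (2,1) g=3 f=9, (2,3) g=5 f=9, (3,4) g=5 f=7]

order=[(3,1) → (4,1) → (4,2) → (4,3) → (3,3)]; open=[(2,0) g=2 f=9, (2,1) g=3 f=9, (2,3) g=5 f=9, (3,4) g=5 f=7]; closed=[(3,0), (3,1), (3,3), (4,0), (4,1), (4,2), (4,3)]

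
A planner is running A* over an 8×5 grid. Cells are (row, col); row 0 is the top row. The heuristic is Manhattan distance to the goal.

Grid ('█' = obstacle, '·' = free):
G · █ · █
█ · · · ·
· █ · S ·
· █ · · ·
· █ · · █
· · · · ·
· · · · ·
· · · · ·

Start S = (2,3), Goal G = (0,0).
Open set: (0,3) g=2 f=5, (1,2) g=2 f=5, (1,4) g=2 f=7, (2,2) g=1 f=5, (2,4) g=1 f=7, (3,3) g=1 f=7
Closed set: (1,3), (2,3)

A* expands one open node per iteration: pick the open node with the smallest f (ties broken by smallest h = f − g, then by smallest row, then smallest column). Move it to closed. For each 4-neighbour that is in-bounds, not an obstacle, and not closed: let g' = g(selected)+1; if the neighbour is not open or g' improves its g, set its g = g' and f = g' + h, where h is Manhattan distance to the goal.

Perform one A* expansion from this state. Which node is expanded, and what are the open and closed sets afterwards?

expanded=(0,3); open=[(1,2) g=2 f=5, (1,4) g=2 f=7, (2,2) g=1 f=5, (2,4) g=1 f=7, (3,3) g=1 f=7]; closed=[(0,3), (1,3), (2,3)]

step 1: expand (0,3) (f=5, h=3) → closed; open now [(1,2) g=2 f=5, (1,4) g=2 f=7, (2,2) g=1 f=5, (2,4) g=1 f=7, (3,3) g=1 f=7]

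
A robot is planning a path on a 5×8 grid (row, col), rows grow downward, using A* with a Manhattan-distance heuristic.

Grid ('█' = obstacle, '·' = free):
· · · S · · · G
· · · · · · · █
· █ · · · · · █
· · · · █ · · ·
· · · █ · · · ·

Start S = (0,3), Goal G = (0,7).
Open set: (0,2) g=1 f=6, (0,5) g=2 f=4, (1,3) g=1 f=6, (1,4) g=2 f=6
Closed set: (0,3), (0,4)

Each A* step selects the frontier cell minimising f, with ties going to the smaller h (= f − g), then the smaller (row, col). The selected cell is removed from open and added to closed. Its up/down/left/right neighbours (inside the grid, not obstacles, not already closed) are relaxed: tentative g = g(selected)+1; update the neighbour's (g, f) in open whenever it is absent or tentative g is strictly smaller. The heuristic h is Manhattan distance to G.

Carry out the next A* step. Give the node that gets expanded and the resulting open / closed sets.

expanded=(0,5); open=[(0,2) g=1 f=6, (0,6) g=3 f=4, (1,3) g=1 f=6, (1,4) g=2 f=6, (1,5) g=3 f=6]; closed=[(0,3), (0,4), (0,5)]

step 1: expand (0,5) (f=4, h=2) → closed; open now [(0,2) g=1 f=6, (0,6) g=3 f=4, (1,3) g=1 f=6, (1,4) g=2 f=6, (1,5) g=3 f=6]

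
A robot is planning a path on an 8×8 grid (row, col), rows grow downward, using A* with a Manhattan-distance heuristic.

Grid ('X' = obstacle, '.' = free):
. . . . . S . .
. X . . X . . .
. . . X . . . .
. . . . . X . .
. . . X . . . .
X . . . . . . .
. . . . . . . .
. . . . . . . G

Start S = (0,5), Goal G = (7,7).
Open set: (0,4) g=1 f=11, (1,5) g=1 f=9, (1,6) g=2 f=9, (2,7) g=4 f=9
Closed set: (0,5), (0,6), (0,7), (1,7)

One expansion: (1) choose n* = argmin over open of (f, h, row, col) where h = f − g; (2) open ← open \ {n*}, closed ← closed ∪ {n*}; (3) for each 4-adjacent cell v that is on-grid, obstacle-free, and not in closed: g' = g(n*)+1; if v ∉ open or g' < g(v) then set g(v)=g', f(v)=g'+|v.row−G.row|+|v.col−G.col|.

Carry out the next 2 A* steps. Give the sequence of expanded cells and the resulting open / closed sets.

step 1: expand (2,7) (f=9, h=5) → closed; open now [(0,4) g=1 f=11, (1,5) g=1 f=9, (1,6) g=2 f=9, (2,6) g=5 f=11, (3,7) g=5 f=9]
step 2: expand (3,7) (f=9, h=4) → closed; open now [(0,4) g=1 f=11, (1,5) g=1 f=9, (1,6) g=2 f=9, (2,6) g=5 f=11, (3,6) g=6 f=11, (4,7) g=6 f=9]

order=[(2,7) → (3,7)]; open=[(0,4) g=1 f=11, (1,5) g=1 f=9, (1,6) g=2 f=9, (2,6) g=5 f=11, (3,6) g=6 f=11, (4,7) g=6 f=9]; closed=[(0,5), (0,6), (0,7), (1,7), (2,7), (3,7)]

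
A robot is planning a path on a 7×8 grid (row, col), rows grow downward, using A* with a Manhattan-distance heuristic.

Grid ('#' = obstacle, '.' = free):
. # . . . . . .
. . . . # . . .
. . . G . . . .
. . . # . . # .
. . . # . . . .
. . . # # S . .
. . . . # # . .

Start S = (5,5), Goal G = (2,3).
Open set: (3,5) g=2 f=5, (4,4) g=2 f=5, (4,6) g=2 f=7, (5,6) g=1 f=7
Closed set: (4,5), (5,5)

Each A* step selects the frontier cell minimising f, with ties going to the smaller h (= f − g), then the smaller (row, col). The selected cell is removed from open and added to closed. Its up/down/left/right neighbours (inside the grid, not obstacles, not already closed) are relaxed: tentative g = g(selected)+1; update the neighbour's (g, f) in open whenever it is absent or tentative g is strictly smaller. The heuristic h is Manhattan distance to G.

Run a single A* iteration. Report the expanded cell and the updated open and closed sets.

step 1: expand (3,5) (f=5, h=3) → closed; open now [(2,5) g=3 f=5, (3,4) g=3 f=5, (4,4) g=2 f=5, (4,6) g=2 f=7, (5,6) g=1 f=7]

expanded=(3,5); open=[(2,5) g=3 f=5, (3,4) g=3 f=5, (4,4) g=2 f=5, (4,6) g=2 f=7, (5,6) g=1 f=7]; closed=[(3,5), (4,5), (5,5)]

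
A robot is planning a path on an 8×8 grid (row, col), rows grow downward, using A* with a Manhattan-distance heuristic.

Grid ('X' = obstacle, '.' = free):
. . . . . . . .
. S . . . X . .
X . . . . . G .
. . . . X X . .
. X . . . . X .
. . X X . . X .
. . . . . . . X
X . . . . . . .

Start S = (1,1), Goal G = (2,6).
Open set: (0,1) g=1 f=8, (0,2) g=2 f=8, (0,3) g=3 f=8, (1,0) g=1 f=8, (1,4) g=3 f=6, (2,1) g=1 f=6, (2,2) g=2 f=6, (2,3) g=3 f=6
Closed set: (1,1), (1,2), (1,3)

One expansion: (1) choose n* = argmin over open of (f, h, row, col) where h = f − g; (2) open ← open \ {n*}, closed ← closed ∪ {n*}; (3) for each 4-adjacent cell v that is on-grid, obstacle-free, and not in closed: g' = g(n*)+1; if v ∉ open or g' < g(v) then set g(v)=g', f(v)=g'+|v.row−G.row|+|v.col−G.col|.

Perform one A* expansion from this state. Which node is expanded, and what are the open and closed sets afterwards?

expanded=(1,4); open=[(0,1) g=1 f=8, (0,2) g=2 f=8, (0,3) g=3 f=8, (0,4) g=4 f=8, (1,0) g=1 f=8, (2,1) g=1 f=6, (2,2) g=2 f=6, (2,3) g=3 f=6, (2,4) g=4 f=6]; closed=[(1,1), (1,2), (1,3), (1,4)]

step 1: expand (1,4) (f=6, h=3) → closed; open now [(0,1) g=1 f=8, (0,2) g=2 f=8, (0,3) g=3 f=8, (0,4) g=4 f=8, (1,0) g=1 f=8, (2,1) g=1 f=6, (2,2) g=2 f=6, (2,3) g=3 f=6, (2,4) g=4 f=6]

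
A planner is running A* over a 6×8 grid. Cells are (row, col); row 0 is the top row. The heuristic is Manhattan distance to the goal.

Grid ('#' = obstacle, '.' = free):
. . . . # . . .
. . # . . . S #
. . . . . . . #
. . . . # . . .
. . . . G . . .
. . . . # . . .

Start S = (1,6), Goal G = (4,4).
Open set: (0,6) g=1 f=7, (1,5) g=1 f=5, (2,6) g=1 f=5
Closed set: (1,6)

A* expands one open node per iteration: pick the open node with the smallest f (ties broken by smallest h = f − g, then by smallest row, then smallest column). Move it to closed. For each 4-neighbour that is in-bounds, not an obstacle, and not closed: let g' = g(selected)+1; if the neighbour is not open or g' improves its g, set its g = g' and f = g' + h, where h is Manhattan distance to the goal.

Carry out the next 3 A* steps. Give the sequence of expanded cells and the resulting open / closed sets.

step 1: expand (1,5) (f=5, h=4) → closed; open now [(0,5) g=2 f=7, (0,6) g=1 f=7, (1,4) g=2 f=5, (2,5) g=2 f=5, (2,6) g=1 f=5]
step 2: expand (1,4) (f=5, h=3) → closed; open now [(0,5) g=2 f=7, (0,6) g=1 f=7, (1,3) g=3 f=7, (2,4) g=3 f=5, (2,5) g=2 f=5, (2,6) g=1 f=5]
step 3: expand (2,4) (f=5, h=2) → closed; open now [(0,5) g=2 f=7, (0,6) g=1 f=7, (1,3) g=3 f=7, (2,3) g=4 f=7, (2,5) g=2 f=5, (2,6) g=1 f=5]

order=[(1,5) → (1,4) → (2,4)]; open=[(0,5) g=2 f=7, (0,6) g=1 f=7, (1,3) g=3 f=7, (2,3) g=4 f=7, (2,5) g=2 f=5, (2,6) g=1 f=5]; closed=[(1,4), (1,5), (1,6), (2,4)]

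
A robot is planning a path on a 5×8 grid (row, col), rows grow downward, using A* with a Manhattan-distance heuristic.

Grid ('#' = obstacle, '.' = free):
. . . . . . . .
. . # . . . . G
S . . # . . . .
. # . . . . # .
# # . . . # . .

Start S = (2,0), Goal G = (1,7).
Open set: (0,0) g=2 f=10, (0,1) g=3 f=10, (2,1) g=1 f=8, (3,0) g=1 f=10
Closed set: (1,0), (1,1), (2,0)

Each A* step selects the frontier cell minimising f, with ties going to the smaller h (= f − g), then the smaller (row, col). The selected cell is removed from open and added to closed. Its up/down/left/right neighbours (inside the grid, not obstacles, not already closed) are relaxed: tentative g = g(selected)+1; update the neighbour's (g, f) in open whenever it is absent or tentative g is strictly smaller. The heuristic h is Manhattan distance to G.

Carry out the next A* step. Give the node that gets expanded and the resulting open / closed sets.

expanded=(2,1); open=[(0,0) g=2 f=10, (0,1) g=3 f=10, (2,2) g=2 f=8, (3,0) g=1 f=10]; closed=[(1,0), (1,1), (2,0), (2,1)]

step 1: expand (2,1) (f=8, h=7) → closed; open now [(0,0) g=2 f=10, (0,1) g=3 f=10, (2,2) g=2 f=8, (3,0) g=1 f=10]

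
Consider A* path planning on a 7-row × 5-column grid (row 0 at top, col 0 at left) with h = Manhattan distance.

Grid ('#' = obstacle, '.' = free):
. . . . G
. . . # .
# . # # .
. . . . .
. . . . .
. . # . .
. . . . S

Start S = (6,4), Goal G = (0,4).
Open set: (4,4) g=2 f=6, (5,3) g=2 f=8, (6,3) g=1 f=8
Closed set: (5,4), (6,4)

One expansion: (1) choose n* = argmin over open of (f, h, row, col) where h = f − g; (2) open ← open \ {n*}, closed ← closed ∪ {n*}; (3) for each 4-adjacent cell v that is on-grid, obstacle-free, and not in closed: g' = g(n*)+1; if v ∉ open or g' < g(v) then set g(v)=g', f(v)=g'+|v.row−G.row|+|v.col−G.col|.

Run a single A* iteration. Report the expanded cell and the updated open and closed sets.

step 1: expand (4,4) (f=6, h=4) → closed; open now [(3,4) g=3 f=6, (4,3) g=3 f=8, (5,3) g=2 f=8, (6,3) g=1 f=8]

expanded=(4,4); open=[(3,4) g=3 f=6, (4,3) g=3 f=8, (5,3) g=2 f=8, (6,3) g=1 f=8]; closed=[(4,4), (5,4), (6,4)]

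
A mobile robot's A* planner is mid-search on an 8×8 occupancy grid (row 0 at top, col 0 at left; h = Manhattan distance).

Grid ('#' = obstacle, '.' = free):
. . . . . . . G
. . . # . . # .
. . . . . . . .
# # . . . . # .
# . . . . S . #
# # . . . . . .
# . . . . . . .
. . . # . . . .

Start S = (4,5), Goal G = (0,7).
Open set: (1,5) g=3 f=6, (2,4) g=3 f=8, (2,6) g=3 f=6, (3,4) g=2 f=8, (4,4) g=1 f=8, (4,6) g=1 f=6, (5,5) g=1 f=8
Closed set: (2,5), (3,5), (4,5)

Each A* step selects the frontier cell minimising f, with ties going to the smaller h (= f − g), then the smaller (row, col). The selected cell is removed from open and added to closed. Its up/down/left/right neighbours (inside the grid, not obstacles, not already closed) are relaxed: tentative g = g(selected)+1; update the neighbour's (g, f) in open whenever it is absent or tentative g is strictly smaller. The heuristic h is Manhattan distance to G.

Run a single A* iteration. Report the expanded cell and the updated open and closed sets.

expanded=(1,5); open=[(0,5) g=4 f=6, (1,4) g=4 f=8, (2,4) g=3 f=8, (2,6) g=3 f=6, (3,4) g=2 f=8, (4,4) g=1 f=8, (4,6) g=1 f=6, (5,5) g=1 f=8]; closed=[(1,5), (2,5), (3,5), (4,5)]

step 1: expand (1,5) (f=6, h=3) → closed; open now [(0,5) g=4 f=6, (1,4) g=4 f=8, (2,4) g=3 f=8, (2,6) g=3 f=6, (3,4) g=2 f=8, (4,4) g=1 f=8, (4,6) g=1 f=6, (5,5) g=1 f=8]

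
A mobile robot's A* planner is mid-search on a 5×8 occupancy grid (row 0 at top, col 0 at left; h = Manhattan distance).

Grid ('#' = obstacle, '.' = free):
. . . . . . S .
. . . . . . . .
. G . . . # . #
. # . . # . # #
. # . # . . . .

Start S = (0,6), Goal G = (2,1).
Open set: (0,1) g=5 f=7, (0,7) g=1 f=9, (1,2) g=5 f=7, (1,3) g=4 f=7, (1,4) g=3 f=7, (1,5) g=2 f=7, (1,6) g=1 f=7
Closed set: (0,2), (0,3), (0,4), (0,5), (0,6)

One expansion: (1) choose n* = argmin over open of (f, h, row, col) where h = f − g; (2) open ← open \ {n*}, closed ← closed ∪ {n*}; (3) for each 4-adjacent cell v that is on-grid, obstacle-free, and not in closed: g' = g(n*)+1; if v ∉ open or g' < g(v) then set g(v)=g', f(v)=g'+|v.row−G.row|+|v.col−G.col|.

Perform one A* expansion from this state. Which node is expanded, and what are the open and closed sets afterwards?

step 1: expand (0,1) (f=7, h=2) → closed; open now [(0,0) g=6 f=9, (0,7) g=1 f=9, (1,1) g=6 f=7, (1,2) g=5 f=7, (1,3) g=4 f=7, (1,4) g=3 f=7, (1,5) g=2 f=7, (1,6) g=1 f=7]

expanded=(0,1); open=[(0,0) g=6 f=9, (0,7) g=1 f=9, (1,1) g=6 f=7, (1,2) g=5 f=7, (1,3) g=4 f=7, (1,4) g=3 f=7, (1,5) g=2 f=7, (1,6) g=1 f=7]; closed=[(0,1), (0,2), (0,3), (0,4), (0,5), (0,6)]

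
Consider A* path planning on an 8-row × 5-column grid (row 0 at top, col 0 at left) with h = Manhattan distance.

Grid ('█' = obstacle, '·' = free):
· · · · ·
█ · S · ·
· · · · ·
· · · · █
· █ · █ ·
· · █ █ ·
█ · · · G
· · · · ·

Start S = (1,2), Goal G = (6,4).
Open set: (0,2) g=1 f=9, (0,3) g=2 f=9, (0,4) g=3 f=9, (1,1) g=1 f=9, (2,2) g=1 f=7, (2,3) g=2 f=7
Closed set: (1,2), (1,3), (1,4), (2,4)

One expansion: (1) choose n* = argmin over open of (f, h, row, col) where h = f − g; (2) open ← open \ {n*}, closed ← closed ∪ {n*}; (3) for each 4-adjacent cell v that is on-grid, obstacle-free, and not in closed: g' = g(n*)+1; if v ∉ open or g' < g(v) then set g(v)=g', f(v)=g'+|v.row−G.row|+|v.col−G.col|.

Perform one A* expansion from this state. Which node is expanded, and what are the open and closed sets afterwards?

expanded=(2,3); open=[(0,2) g=1 f=9, (0,3) g=2 f=9, (0,4) g=3 f=9, (1,1) g=1 f=9, (2,2) g=1 f=7, (3,3) g=3 f=7]; closed=[(1,2), (1,3), (1,4), (2,3), (2,4)]

step 1: expand (2,3) (f=7, h=5) → closed; open now [(0,2) g=1 f=9, (0,3) g=2 f=9, (0,4) g=3 f=9, (1,1) g=1 f=9, (2,2) g=1 f=7, (3,3) g=3 f=7]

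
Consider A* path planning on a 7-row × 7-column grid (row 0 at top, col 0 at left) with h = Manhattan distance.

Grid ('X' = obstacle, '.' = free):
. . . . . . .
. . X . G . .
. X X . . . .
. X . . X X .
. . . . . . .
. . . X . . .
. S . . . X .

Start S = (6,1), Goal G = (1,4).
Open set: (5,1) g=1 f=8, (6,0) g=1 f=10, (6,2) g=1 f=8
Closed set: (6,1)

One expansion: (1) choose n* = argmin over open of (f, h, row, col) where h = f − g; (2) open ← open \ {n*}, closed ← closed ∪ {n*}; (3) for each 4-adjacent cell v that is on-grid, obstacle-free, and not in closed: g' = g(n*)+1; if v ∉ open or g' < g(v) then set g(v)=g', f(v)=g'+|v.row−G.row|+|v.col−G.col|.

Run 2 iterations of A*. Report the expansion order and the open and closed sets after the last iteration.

order=[(5,1) → (4,1)]; open=[(4,0) g=3 f=10, (4,2) g=3 f=8, (5,0) g=2 f=10, (5,2) g=2 f=8, (6,0) g=1 f=10, (6,2) g=1 f=8]; closed=[(4,1), (5,1), (6,1)]

step 1: expand (5,1) (f=8, h=7) → closed; open now [(4,1) g=2 f=8, (5,0) g=2 f=10, (5,2) g=2 f=8, (6,0) g=1 f=10, (6,2) g=1 f=8]
step 2: expand (4,1) (f=8, h=6) → closed; open now [(4,0) g=3 f=10, (4,2) g=3 f=8, (5,0) g=2 f=10, (5,2) g=2 f=8, (6,0) g=1 f=10, (6,2) g=1 f=8]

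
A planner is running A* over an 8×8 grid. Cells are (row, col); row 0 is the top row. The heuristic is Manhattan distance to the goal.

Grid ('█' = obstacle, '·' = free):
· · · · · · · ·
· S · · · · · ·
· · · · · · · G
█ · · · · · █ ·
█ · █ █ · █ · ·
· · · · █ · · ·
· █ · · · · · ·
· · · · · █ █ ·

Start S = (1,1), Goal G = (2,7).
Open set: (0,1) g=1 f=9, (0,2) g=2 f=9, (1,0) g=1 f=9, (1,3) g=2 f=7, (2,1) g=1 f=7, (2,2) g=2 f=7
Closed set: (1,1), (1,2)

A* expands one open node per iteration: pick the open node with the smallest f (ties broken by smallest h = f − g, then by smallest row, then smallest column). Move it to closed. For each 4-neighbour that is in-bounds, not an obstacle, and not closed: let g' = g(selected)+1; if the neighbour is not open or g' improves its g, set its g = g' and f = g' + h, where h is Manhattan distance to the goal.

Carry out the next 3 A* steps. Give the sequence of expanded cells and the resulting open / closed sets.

order=[(1,3) → (1,4) → (1,5)]; open=[(0,1) g=1 f=9, (0,2) g=2 f=9, (0,3) g=3 f=9, (0,4) g=4 f=9, (0,5) g=5 f=9, (1,0) g=1 f=9, (1,6) g=5 f=7, (2,1) g=1 f=7, (2,2) g=2 f=7, (2,3) g=3 f=7, (2,4) g=4 f=7, (2,5) g=5 f=7]; closed=[(1,1), (1,2), (1,3), (1,4), (1,5)]

step 1: expand (1,3) (f=7, h=5) → closed; open now [(0,1) g=1 f=9, (0,2) g=2 f=9, (0,3) g=3 f=9, (1,0) g=1 f=9, (1,4) g=3 f=7, (2,1) g=1 f=7, (2,2) g=2 f=7, (2,3) g=3 f=7]
step 2: expand (1,4) (f=7, h=4) → closed; open now [(0,1) g=1 f=9, (0,2) g=2 f=9, (0,3) g=3 f=9, (0,4) g=4 f=9, (1,0) g=1 f=9, (1,5) g=4 f=7, (2,1) g=1 f=7, (2,2) g=2 f=7, (2,3) g=3 f=7, (2,4) g=4 f=7]
step 3: expand (1,5) (f=7, h=3) → closed; open now [(0,1) g=1 f=9, (0,2) g=2 f=9, (0,3) g=3 f=9, (0,4) g=4 f=9, (0,5) g=5 f=9, (1,0) g=1 f=9, (1,6) g=5 f=7, (2,1) g=1 f=7, (2,2) g=2 f=7, (2,3) g=3 f=7, (2,4) g=4 f=7, (2,5) g=5 f=7]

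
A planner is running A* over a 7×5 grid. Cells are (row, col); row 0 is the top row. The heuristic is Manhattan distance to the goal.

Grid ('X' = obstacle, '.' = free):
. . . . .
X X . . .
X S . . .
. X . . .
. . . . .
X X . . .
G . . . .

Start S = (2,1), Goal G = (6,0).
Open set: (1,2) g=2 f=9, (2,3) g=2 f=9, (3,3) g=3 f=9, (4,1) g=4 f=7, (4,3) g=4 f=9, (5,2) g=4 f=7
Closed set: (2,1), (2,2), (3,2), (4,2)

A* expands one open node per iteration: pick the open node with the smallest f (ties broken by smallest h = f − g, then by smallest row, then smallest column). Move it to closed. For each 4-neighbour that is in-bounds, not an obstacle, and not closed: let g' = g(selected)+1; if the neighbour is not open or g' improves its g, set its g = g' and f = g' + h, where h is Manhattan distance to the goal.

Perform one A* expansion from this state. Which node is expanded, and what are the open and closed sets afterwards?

expanded=(4,1); open=[(1,2) g=2 f=9, (2,3) g=2 f=9, (3,3) g=3 f=9, (4,0) g=5 f=7, (4,3) g=4 f=9, (5,2) g=4 f=7]; closed=[(2,1), (2,2), (3,2), (4,1), (4,2)]

step 1: expand (4,1) (f=7, h=3) → closed; open now [(1,2) g=2 f=9, (2,3) g=2 f=9, (3,3) g=3 f=9, (4,0) g=5 f=7, (4,3) g=4 f=9, (5,2) g=4 f=7]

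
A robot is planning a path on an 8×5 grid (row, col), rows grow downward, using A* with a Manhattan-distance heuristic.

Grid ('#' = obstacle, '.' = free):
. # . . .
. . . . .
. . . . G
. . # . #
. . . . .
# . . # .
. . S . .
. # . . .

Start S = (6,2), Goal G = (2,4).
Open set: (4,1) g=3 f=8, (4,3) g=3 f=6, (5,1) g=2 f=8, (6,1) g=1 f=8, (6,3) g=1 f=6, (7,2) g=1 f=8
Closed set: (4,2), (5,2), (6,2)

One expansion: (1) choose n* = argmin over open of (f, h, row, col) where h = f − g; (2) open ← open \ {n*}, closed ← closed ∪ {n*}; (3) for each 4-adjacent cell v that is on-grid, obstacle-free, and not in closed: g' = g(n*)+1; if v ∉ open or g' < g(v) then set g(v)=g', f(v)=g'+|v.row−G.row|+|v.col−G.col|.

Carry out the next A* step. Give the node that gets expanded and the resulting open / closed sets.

expanded=(4,3); open=[(3,3) g=4 f=6, (4,1) g=3 f=8, (4,4) g=4 f=6, (5,1) g=2 f=8, (6,1) g=1 f=8, (6,3) g=1 f=6, (7,2) g=1 f=8]; closed=[(4,2), (4,3), (5,2), (6,2)]

step 1: expand (4,3) (f=6, h=3) → closed; open now [(3,3) g=4 f=6, (4,1) g=3 f=8, (4,4) g=4 f=6, (5,1) g=2 f=8, (6,1) g=1 f=8, (6,3) g=1 f=6, (7,2) g=1 f=8]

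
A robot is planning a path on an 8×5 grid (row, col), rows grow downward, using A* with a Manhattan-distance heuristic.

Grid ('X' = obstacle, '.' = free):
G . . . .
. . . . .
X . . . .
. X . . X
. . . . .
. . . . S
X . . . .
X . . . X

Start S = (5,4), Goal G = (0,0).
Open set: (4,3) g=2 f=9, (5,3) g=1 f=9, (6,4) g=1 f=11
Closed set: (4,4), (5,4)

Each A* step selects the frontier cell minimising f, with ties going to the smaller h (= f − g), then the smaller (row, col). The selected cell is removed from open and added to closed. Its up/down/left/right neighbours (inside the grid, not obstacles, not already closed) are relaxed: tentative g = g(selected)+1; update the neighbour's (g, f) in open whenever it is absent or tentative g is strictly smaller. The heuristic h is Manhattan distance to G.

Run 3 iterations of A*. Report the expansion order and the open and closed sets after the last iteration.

step 1: expand (4,3) (f=9, h=7) → closed; open now [(3,3) g=3 f=9, (4,2) g=3 f=9, (5,3) g=1 f=9, (6,4) g=1 f=11]
step 2: expand (3,3) (f=9, h=6) → closed; open now [(2,3) g=4 f=9, (3,2) g=4 f=9, (4,2) g=3 f=9, (5,3) g=1 f=9, (6,4) g=1 f=11]
step 3: expand (2,3) (f=9, h=5) → closed; open now [(1,3) g=5 f=9, (2,2) g=5 f=9, (2,4) g=5 f=11, (3,2) g=4 f=9, (4,2) g=3 f=9, (5,3) g=1 f=9, (6,4) g=1 f=11]

order=[(4,3) → (3,3) → (2,3)]; open=[(1,3) g=5 f=9, (2,2) g=5 f=9, (2,4) g=5 f=11, (3,2) g=4 f=9, (4,2) g=3 f=9, (5,3) g=1 f=9, (6,4) g=1 f=11]; closed=[(2,3), (3,3), (4,3), (4,4), (5,4)]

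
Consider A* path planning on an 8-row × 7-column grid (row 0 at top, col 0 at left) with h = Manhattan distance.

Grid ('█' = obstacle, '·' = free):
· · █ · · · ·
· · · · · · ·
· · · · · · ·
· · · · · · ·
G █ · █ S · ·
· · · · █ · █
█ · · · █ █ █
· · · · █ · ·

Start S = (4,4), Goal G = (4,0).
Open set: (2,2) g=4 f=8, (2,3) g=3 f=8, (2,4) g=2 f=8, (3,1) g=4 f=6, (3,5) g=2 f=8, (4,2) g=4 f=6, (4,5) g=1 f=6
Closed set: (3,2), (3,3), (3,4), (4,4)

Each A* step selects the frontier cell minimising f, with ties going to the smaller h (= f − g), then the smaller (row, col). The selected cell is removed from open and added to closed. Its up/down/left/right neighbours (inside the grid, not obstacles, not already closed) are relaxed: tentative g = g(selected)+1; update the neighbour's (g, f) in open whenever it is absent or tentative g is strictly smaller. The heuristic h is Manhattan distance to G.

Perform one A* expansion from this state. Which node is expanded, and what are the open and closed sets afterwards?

step 1: expand (3,1) (f=6, h=2) → closed; open now [(2,1) g=5 f=8, (2,2) g=4 f=8, (2,3) g=3 f=8, (2,4) g=2 f=8, (3,0) g=5 f=6, (3,5) g=2 f=8, (4,2) g=4 f=6, (4,5) g=1 f=6]

expanded=(3,1); open=[(2,1) g=5 f=8, (2,2) g=4 f=8, (2,3) g=3 f=8, (2,4) g=2 f=8, (3,0) g=5 f=6, (3,5) g=2 f=8, (4,2) g=4 f=6, (4,5) g=1 f=6]; closed=[(3,1), (3,2), (3,3), (3,4), (4,4)]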